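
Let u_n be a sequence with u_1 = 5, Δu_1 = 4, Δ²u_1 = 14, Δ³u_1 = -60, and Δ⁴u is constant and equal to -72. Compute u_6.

-795

Build the table forward from the leading diagonal:
Fourth differences: -72  -72  -72  -72  -72  -72
Third differences: -60  -132  -204  -276  -348  -420
Second differences: 14  -46  -178  -382  -658  -1006
First differences: 4  18  -28  -206  -588  -1246
u: 5  9  27  -1  -207  -795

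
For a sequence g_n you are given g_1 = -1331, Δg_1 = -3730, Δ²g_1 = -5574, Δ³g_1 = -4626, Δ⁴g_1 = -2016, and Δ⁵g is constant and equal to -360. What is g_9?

Build the table forward from the leading diagonal:
Fifth differences: -360  -360  -360  -360  -360  -360  -360  -360  -360
Fourth differences: -2016  -2376  -2736  -3096  -3456  -3816  -4176  -4536  -4896
Third differences: -4626  -6642  -9018  -11754  -14850  -18306  -22122  -26298  -30834
Second differences: -5574  -10200  -16842  -25860  -37614  -52464  -70770  -92892  -119190
First differences: -3730  -9304  -19504  -36346  -62206  -99820  -152284  -223054  -315946
g: -1331  -5061  -14365  -33869  -70215  -132421  -232241  -384525  -607579

-607579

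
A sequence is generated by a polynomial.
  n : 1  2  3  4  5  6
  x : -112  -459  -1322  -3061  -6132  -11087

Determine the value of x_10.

-64147

D1: -347 , -863 , -1739 , -3071 , -4955
D2: -516 , -876 , -1332 , -1884
D3: -360 , -456 , -552
D4: -96 , -96
The fourth differences are constant (-96).
-552 − 96 = -648;  -1884 − 648 = -2532;  -4955 − 2532 = -7487;  -11087 − 7487 = -18574
-648 − 96 = -744;  -2532 − 744 = -3276;  -7487 − 3276 = -10763;  -18574 − 10763 = -29337
-744 − 96 = -840;  -3276 − 840 = -4116;  -10763 − 4116 = -14879;  -29337 − 14879 = -44216
-840 − 96 = -936;  -4116 − 936 = -5052;  -14879 − 5052 = -19931;  -44216 − 19931 = -64147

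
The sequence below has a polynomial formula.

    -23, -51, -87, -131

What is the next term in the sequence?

First differences: -28, -36, -44
Second differences: -8, -8
Constant second difference = -8, so extend:
-44 − 8 = -52;  -131 − 52 = -183

-183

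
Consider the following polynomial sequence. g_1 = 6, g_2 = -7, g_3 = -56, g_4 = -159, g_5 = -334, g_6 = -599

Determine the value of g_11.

-3904

Δ: -13, -49, -103, -175, -265
Δ²: -36, -54, -72, -90
Δ³: -18, -18, -18
Third differences constant at -18.
-90 − 18 = -108;  -265 − 108 = -373;  -599 − 373 = -972
-108 − 18 = -126;  -373 − 126 = -499;  -972 − 499 = -1471
-126 − 18 = -144;  -499 − 144 = -643;  -1471 − 643 = -2114
-144 − 18 = -162;  -643 − 162 = -805;  -2114 − 805 = -2919
-162 − 18 = -180;  -805 − 180 = -985;  -2919 − 985 = -3904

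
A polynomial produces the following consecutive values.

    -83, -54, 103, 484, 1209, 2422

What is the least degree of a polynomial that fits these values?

4

D1: 29, 157, 381, 725, 1213
D2: 128, 224, 344, 488
D3: 96, 120, 144
D4: 24, 24
The fourth differences are constant, so the polynomial has degree 4.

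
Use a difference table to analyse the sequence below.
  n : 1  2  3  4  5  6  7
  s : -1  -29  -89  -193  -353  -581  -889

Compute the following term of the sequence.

Δ: -28 , -60 , -104 , -160 , -228 , -308
Δ²: -32 , -44 , -56 , -68 , -80
Δ³: -12 , -12 , -12 , -12
The third differences are constant (-12).
-80 − 12 = -92;  -308 − 92 = -400;  -889 − 400 = -1289

-1289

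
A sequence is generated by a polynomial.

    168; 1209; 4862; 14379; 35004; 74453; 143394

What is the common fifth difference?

Δ: 1041, 3653, 9517, 20625, 39449, 68941
Δ²: 2612, 5864, 11108, 18824, 29492
Δ³: 3252, 5244, 7716, 10668
Δ⁴: 1992, 2472, 2952
Δ⁵: 480, 480

480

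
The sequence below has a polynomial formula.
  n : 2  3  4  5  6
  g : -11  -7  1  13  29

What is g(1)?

-11

Δ: 4, 8, 12, 16
Δ²: 4, 4, 4
The second differences are constant at 4.
Work back: 4 − 4 = 0;  -11 + 0 = -11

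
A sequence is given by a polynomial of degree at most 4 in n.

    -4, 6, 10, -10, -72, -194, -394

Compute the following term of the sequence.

-690

10, 4, -20, -62, -122, -200
-6, -24, -42, -60, -78
-18, -18, -18, -18
Constant third difference = -18, so extend:
-78 − 18 = -96;  -200 − 96 = -296;  -394 − 296 = -690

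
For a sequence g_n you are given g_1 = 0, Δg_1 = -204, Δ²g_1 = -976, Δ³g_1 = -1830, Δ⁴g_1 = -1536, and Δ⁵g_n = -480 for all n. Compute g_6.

Build the table forward from the leading diagonal:
D5: -480, -480, -480, -480, -480, -480
D4: -1536, -2016, -2496, -2976, -3456, -3936
D3: -1830, -3366, -5382, -7878, -10854, -14310
D2: -976, -2806, -6172, -11554, -19432, -30286
D1: -204, -1180, -3986, -10158, -21712, -41144
g: 0, -204, -1384, -5370, -15528, -37240

-37240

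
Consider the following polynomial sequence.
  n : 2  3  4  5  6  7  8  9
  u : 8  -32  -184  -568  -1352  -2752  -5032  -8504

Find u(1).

-40, -152, -384, -784, -1400, -2280, -3472
-112, -232, -400, -616, -880, -1192
-120, -168, -216, -264, -312
-48, -48, -48, -48
The fourth differences are constant at -48.
Work back: -120 + 48 = -72;  -112 + 72 = -40;  -40 + 40 = 0;  8 + 0 = 8

8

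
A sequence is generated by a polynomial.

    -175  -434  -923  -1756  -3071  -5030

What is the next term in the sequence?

-7819

Δ: -259, -489, -833, -1315, -1959
Δ²: -230, -344, -482, -644
Δ³: -114, -138, -162
Δ⁴: -24, -24
Constant fourth difference = -24, so extend:
-162 − 24 = -186;  -644 − 186 = -830;  -1959 − 830 = -2789;  -5030 − 2789 = -7819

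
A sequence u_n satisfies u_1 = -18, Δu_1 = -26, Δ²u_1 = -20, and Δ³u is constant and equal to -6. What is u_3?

-90

Build the table forward from the leading diagonal:
D3: -6, -6, -6
D2: -20, -26, -32
D1: -26, -46, -72
u: -18, -44, -90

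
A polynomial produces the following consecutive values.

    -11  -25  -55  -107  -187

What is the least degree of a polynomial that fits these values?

3

D1: -14, -30, -52, -80
D2: -16, -22, -28
D3: -6, -6
The third differences are constant, so the polynomial has degree 3.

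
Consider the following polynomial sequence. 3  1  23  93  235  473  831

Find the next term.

1333

D1: -2 , 22 , 70 , 142 , 238 , 358
D2: 24 , 48 , 72 , 96 , 120
D3: 24 , 24 , 24 , 24
Constant third difference = 24, so extend:
120 + 24 = 144;  358 + 144 = 502;  831 + 502 = 1333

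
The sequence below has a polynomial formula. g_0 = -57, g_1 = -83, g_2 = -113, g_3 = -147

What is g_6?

-273

-26, -30, -34
-4, -4
The second differences are constant (-4).
-34 − 4 = -38;  -147 − 38 = -185
-38 − 4 = -42;  -185 − 42 = -227
-42 − 4 = -46;  -227 − 46 = -273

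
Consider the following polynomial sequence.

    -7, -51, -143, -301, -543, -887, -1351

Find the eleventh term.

-44 , -92 , -158 , -242 , -344 , -464
-48 , -66 , -84 , -102 , -120
-18 , -18 , -18 , -18
Third differences constant at -18.
-120 − 18 = -138;  -464 − 138 = -602;  -1351 − 602 = -1953
-138 − 18 = -156;  -602 − 156 = -758;  -1953 − 758 = -2711
-156 − 18 = -174;  -758 − 174 = -932;  -2711 − 932 = -3643
-174 − 18 = -192;  -932 − 192 = -1124;  -3643 − 1124 = -4767

-4767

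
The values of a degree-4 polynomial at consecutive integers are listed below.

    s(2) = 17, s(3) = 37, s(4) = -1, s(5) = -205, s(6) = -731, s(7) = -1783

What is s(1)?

-1

Δ: 20, -38, -204, -526, -1052
Δ²: -58, -166, -322, -526
Δ³: -108, -156, -204
Δ⁴: -48, -48
The fourth differences are constant at -48.
Work back: -108 + 48 = -60;  -58 + 60 = 2;  20 − 2 = 18;  17 − 18 = -1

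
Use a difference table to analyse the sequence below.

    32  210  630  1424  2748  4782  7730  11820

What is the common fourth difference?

24

Δ: 178, 420, 794, 1324, 2034, 2948, 4090
Δ²: 242, 374, 530, 710, 914, 1142
Δ³: 132, 156, 180, 204, 228
Δ⁴: 24, 24, 24, 24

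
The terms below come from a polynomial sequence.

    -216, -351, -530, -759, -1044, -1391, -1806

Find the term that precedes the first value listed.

Δ: -135, -179, -229, -285, -347, -415
Δ²: -44, -50, -56, -62, -68
Δ³: -6, -6, -6, -6
The third differences are constant at -6.
Work back: -44 + 6 = -38;  -135 + 38 = -97;  -216 + 97 = -119

-119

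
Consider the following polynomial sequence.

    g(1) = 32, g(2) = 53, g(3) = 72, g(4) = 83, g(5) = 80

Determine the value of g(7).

Δ: 21, 19, 11, -3
Δ²: -2, -8, -14
Δ³: -6, -6
The third differences are constant (-6).
-14 − 6 = -20;  -3 − 20 = -23;  80 − 23 = 57
-20 − 6 = -26;  -23 − 26 = -49;  57 − 49 = 8

8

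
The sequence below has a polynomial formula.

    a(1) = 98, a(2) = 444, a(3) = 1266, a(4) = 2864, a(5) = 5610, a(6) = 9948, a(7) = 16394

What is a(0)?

0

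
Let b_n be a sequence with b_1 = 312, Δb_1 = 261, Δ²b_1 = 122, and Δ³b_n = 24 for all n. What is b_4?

1485

Build the table forward from the leading diagonal:
D3: 24  24  24  24
D2: 122  146  170  194
D1: 261  383  529  699
b: 312  573  956  1485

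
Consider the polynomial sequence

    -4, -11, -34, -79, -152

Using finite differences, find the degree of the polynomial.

First differences: -7, -23, -45, -73
Second differences: -16, -22, -28
Third differences: -6, -6
The third differences are constant, so the polynomial has degree 3.

3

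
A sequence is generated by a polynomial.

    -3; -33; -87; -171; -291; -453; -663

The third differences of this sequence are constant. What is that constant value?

-6

First differences: -30, -54, -84, -120, -162, -210
Second differences: -24, -30, -36, -42, -48
Third differences: -6, -6, -6, -6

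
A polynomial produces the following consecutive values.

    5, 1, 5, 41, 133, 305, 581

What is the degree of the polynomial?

3

D1: -4, 4, 36, 92, 172, 276
D2: 8, 32, 56, 80, 104
D3: 24, 24, 24, 24
The third differences are constant, so the polynomial has degree 3.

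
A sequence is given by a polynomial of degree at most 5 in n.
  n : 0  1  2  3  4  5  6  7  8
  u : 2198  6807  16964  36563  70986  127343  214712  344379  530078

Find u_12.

4609, 10157, 19599, 34423, 56357, 87369, 129667, 185699
5548, 9442, 14824, 21934, 31012, 42298, 56032
3894, 5382, 7110, 9078, 11286, 13734
1488, 1728, 1968, 2208, 2448
240, 240, 240, 240
Fifth differences constant at 240.
2448 + 240 = 2688;  13734 + 2688 = 16422;  56032 + 16422 = 72454;  185699 + 72454 = 258153;  530078 + 258153 = 788231
2688 + 240 = 2928;  16422 + 2928 = 19350;  72454 + 19350 = 91804;  258153 + 91804 = 349957;  788231 + 349957 = 1138188
2928 + 240 = 3168;  19350 + 3168 = 22518;  91804 + 22518 = 114322;  349957 + 114322 = 464279;  1138188 + 464279 = 1602467
3168 + 240 = 3408;  22518 + 3408 = 25926;  114322 + 25926 = 140248;  464279 + 140248 = 604527;  1602467 + 604527 = 2206994

2206994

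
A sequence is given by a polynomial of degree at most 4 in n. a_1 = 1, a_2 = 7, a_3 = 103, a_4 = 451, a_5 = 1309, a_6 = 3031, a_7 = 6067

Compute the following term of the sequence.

10963

First differences: 6, 96, 348, 858, 1722, 3036
Second differences: 90, 252, 510, 864, 1314
Third differences: 162, 258, 354, 450
Fourth differences: 96, 96, 96
The fourth differences are constant (96).
450 + 96 = 546;  1314 + 546 = 1860;  3036 + 1860 = 4896;  6067 + 4896 = 10963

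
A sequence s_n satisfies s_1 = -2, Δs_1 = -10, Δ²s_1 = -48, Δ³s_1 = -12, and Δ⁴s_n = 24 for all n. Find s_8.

-660

Build the table forward from the leading diagonal:
D4: 24, 24, 24, 24, 24, 24, 24, 24
D3: -12, 12, 36, 60, 84, 108, 132, 156
D2: -48, -60, -48, -12, 48, 132, 240, 372
D1: -10, -58, -118, -166, -178, -130, 2, 242
s: -2, -12, -70, -188, -354, -532, -662, -660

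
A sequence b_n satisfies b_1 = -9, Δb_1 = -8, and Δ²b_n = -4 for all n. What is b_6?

-89

Build the table forward from the leading diagonal:
D2: -4  -4  -4  -4  -4  -4
D1: -8  -12  -16  -20  -24  -28
b: -9  -17  -29  -45  -65  -89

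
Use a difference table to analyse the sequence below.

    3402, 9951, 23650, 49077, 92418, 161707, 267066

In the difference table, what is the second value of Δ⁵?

240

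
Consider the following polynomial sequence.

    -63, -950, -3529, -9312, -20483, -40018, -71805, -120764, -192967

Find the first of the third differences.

Δ: -887, -2579, -5783, -11171, -19535, -31787, -48959, -72203
Δ²: -1692, -3204, -5388, -8364, -12252, -17172, -23244
Δ³: -1512, -2184, -2976, -3888, -4920, -6072
Δ⁴: -672, -792, -912, -1032, -1152
Δ⁵: -120, -120, -120, -120

-1512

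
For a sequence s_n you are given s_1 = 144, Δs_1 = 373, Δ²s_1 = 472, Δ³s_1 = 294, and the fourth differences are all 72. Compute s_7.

16422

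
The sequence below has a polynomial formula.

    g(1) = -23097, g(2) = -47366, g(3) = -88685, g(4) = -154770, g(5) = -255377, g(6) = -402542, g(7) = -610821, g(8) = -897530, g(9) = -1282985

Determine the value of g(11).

-2447837

First differences: -24269, -41319, -66085, -100607, -147165, -208279, -286709, -385455
Second differences: -17050, -24766, -34522, -46558, -61114, -78430, -98746
Third differences: -7716, -9756, -12036, -14556, -17316, -20316
Fourth differences: -2040, -2280, -2520, -2760, -3000
Fifth differences: -240, -240, -240, -240
Fifth differences constant at -240.
-3000 − 240 = -3240;  -20316 − 3240 = -23556;  -98746 − 23556 = -122302;  -385455 − 122302 = -507757;  -1282985 − 507757 = -1790742
-3240 − 240 = -3480;  -23556 − 3480 = -27036;  -122302 − 27036 = -149338;  -507757 − 149338 = -657095;  -1790742 − 657095 = -2447837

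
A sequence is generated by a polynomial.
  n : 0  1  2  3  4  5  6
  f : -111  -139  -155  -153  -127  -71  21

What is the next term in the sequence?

155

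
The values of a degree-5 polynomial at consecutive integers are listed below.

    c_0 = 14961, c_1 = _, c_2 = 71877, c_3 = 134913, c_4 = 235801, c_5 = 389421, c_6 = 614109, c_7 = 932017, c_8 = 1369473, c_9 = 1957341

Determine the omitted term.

Using the last 8 terms:
D1: 63036  100888  153620  224688  317908  437456  587868
D2: 37852  52732  71068  93220  119548  150412
D3: 14880  18336  22152  26328  30864
D4: 3456  3816  4176  4536
D5: 360  360  360
Constant fifth difference = 360.
Extend backward: 3456 − 360 = 3096;  14880 − 3096 = 11784;  37852 − 11784 = 26068;  63036 − 26068 = 36968;  71877 − 36968 = 34909

34909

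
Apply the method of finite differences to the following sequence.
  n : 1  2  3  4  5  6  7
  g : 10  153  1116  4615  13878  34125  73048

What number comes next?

141291

D1: 143, 963, 3499, 9263, 20247, 38923
D2: 820, 2536, 5764, 10984, 18676
D3: 1716, 3228, 5220, 7692
D4: 1512, 1992, 2472
D5: 480, 480
Fifth differences constant at 480.
2472 + 480 = 2952;  7692 + 2952 = 10644;  18676 + 10644 = 29320;  38923 + 29320 = 68243;  73048 + 68243 = 141291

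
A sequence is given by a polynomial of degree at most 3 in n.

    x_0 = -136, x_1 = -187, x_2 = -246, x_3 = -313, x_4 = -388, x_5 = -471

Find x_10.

-1006

D1: -51, -59, -67, -75, -83
D2: -8, -8, -8, -8
Constant second difference = -8, so extend:
-83 − 8 = -91;  -471 − 91 = -562
-91 − 8 = -99;  -562 − 99 = -661
-99 − 8 = -107;  -661 − 107 = -768
-107 − 8 = -115;  -768 − 115 = -883
-115 − 8 = -123;  -883 − 123 = -1006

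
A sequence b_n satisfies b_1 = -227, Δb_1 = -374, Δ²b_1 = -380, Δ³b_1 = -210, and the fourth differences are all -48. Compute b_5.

Build the table forward from the leading diagonal:
Fourth differences: -48, -48, -48, -48, -48
Third differences: -210, -258, -306, -354, -402
Second differences: -380, -590, -848, -1154, -1508
First differences: -374, -754, -1344, -2192, -3346
b: -227, -601, -1355, -2699, -4891

-4891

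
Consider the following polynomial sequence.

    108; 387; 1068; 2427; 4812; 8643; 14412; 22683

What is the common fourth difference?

Δ: 279, 681, 1359, 2385, 3831, 5769, 8271
Δ²: 402, 678, 1026, 1446, 1938, 2502
Δ³: 276, 348, 420, 492, 564
Δ⁴: 72, 72, 72, 72

72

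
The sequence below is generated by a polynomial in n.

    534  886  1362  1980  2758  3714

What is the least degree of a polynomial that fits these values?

3

First differences: 352, 476, 618, 778, 956
Second differences: 124, 142, 160, 178
Third differences: 18, 18, 18
The third differences are constant, so the polynomial has degree 3.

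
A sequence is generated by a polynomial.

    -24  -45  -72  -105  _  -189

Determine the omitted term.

Using the first 4 terms:
Δ: -21  -27  -33
Δ²: -6  -6
Constant second difference = -6.
Extend forward: -33 − 6 = -39;  -105 − 39 = -144

-144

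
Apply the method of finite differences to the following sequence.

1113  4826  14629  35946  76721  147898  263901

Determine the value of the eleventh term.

1613333

3713, 9803, 21317, 40775, 71177, 116003
6090, 11514, 19458, 30402, 44826
5424, 7944, 10944, 14424
2520, 3000, 3480
480, 480
Constant fifth difference = 480, so extend:
3480 + 480 = 3960;  14424 + 3960 = 18384;  44826 + 18384 = 63210;  116003 + 63210 = 179213;  263901 + 179213 = 443114
3960 + 480 = 4440;  18384 + 4440 = 22824;  63210 + 22824 = 86034;  179213 + 86034 = 265247;  443114 + 265247 = 708361
4440 + 480 = 4920;  22824 + 4920 = 27744;  86034 + 27744 = 113778;  265247 + 113778 = 379025;  708361 + 379025 = 1087386
4920 + 480 = 5400;  27744 + 5400 = 33144;  113778 + 33144 = 146922;  379025 + 146922 = 525947;  1087386 + 525947 = 1613333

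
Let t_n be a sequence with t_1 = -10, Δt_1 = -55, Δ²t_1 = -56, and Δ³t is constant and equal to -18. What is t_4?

-361

Build the table forward from the leading diagonal:
D3: -18, -18, -18, -18
D2: -56, -74, -92, -110
D1: -55, -111, -185, -277
t: -10, -65, -176, -361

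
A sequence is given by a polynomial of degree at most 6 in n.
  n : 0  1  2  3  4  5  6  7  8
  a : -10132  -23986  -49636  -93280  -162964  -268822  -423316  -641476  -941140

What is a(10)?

-1871812

Δ: -13854 , -25650 , -43644 , -69684 , -105858 , -154494 , -218160 , -299664
Δ²: -11796 , -17994 , -26040 , -36174 , -48636 , -63666 , -81504
Δ³: -6198 , -8046 , -10134 , -12462 , -15030 , -17838
Δ⁴: -1848 , -2088 , -2328 , -2568 , -2808
Δ⁵: -240 , -240 , -240 , -240
Constant fifth difference = -240, so extend:
-2808 − 240 = -3048;  -17838 − 3048 = -20886;  -81504 − 20886 = -102390;  -299664 − 102390 = -402054;  -941140 − 402054 = -1343194
-3048 − 240 = -3288;  -20886 − 3288 = -24174;  -102390 − 24174 = -126564;  -402054 − 126564 = -528618;  -1343194 − 528618 = -1871812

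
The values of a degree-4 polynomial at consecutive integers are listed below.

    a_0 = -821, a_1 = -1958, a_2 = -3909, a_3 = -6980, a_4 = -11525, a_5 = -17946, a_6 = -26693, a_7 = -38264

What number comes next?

-53205

-1137, -1951, -3071, -4545, -6421, -8747, -11571
-814, -1120, -1474, -1876, -2326, -2824
-306, -354, -402, -450, -498
-48, -48, -48, -48
The fourth differences are constant (-48).
-498 − 48 = -546;  -2824 − 546 = -3370;  -11571 − 3370 = -14941;  -38264 − 14941 = -53205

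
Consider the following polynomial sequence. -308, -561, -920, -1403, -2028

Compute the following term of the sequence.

-2813

First differences: -253, -359, -483, -625
Second differences: -106, -124, -142
Third differences: -18, -18
Constant third difference = -18, so extend:
-142 − 18 = -160;  -625 − 160 = -785;  -2028 − 785 = -2813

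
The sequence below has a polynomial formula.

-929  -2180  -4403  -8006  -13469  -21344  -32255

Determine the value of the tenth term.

First differences: -1251  -2223  -3603  -5463  -7875  -10911
Second differences: -972  -1380  -1860  -2412  -3036
Third differences: -408  -480  -552  -624
Fourth differences: -72  -72  -72
Fourth differences constant at -72.
-624 − 72 = -696;  -3036 − 696 = -3732;  -10911 − 3732 = -14643;  -32255 − 14643 = -46898
-696 − 72 = -768;  -3732 − 768 = -4500;  -14643 − 4500 = -19143;  -46898 − 19143 = -66041
-768 − 72 = -840;  -4500 − 840 = -5340;  -19143 − 5340 = -24483;  -66041 − 24483 = -90524

-90524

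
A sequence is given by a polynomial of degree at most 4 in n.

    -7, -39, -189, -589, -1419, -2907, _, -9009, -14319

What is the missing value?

-5329

Using the first 6 terms:
First differences: -32, -150, -400, -830, -1488
Second differences: -118, -250, -430, -658
Third differences: -132, -180, -228
Fourth differences: -48, -48
Constant fourth difference = -48.
Extend forward: -228 − 48 = -276;  -658 − 276 = -934;  -1488 − 934 = -2422;  -2907 − 2422 = -5329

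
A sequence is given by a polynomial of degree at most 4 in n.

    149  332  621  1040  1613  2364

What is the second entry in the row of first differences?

Δ: 183, 289, 419, 573, 751
Δ²: 106, 130, 154, 178
Δ³: 24, 24, 24

289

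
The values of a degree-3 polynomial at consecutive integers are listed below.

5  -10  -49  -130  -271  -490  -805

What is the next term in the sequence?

-1234

Δ: -15, -39, -81, -141, -219, -315
Δ²: -24, -42, -60, -78, -96
Δ³: -18, -18, -18, -18
Constant third difference = -18, so extend:
-96 − 18 = -114;  -315 − 114 = -429;  -805 − 429 = -1234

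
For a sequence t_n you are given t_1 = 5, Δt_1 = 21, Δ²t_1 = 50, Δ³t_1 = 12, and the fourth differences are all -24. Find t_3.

97

Build the table forward from the leading diagonal:
Δ⁴: -24, -24, -24
Δ³: 12, -12, -36
Δ²: 50, 62, 50
Δ: 21, 71, 133
t: 5, 26, 97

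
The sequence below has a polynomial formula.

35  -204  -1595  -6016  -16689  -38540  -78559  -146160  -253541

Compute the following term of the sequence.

-416044

Δ: -239  -1391  -4421  -10673  -21851  -40019  -67601  -107381
Δ²: -1152  -3030  -6252  -11178  -18168  -27582  -39780
Δ³: -1878  -3222  -4926  -6990  -9414  -12198
Δ⁴: -1344  -1704  -2064  -2424  -2784
Δ⁵: -360  -360  -360  -360
Constant fifth difference = -360, so extend:
-2784 − 360 = -3144;  -12198 − 3144 = -15342;  -39780 − 15342 = -55122;  -107381 − 55122 = -162503;  -253541 − 162503 = -416044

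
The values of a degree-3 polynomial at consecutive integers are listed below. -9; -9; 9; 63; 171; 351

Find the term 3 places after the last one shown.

Δ: 0, 18, 54, 108, 180
Δ²: 18, 36, 54, 72
Δ³: 18, 18, 18
The third differences are constant (18).
72 + 18 = 90;  180 + 90 = 270;  351 + 270 = 621
90 + 18 = 108;  270 + 108 = 378;  621 + 378 = 999
108 + 18 = 126;  378 + 126 = 504;  999 + 504 = 1503

1503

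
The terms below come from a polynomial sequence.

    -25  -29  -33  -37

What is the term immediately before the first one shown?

First differences: -4, -4, -4
The first differences are constant at -4.
Work back: -25 + 4 = -21

-21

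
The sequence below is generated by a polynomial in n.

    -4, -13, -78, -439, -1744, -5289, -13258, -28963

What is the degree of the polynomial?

-9, -65, -361, -1305, -3545, -7969, -15705
-56, -296, -944, -2240, -4424, -7736
-240, -648, -1296, -2184, -3312
-408, -648, -888, -1128
-240, -240, -240
The fifth differences are constant, so the polynomial has degree 5.

5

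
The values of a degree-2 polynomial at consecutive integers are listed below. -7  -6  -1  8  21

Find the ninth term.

113

First differences: 1, 5, 9, 13
Second differences: 4, 4, 4
The second differences are constant (4).
13 + 4 = 17;  21 + 17 = 38
17 + 4 = 21;  38 + 21 = 59
21 + 4 = 25;  59 + 25 = 84
25 + 4 = 29;  84 + 29 = 113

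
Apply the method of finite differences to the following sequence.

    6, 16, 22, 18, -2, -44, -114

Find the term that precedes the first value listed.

-2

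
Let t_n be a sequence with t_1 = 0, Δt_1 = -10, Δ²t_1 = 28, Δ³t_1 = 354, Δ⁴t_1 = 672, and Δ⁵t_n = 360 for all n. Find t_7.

Build the table forward from the leading diagonal:
D5: 360, 360, 360, 360, 360, 360, 360
D4: 672, 1032, 1392, 1752, 2112, 2472, 2832
D3: 354, 1026, 2058, 3450, 5202, 7314, 9786
D2: 28, 382, 1408, 3466, 6916, 12118, 19432
D1: -10, 18, 400, 1808, 5274, 12190, 24308
t: 0, -10, 8, 408, 2216, 7490, 19680

19680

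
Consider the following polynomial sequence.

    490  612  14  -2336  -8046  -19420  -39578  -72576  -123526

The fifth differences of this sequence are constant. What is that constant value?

Δ: 122, -598, -2350, -5710, -11374, -20158, -32998, -50950
Δ²: -720, -1752, -3360, -5664, -8784, -12840, -17952
Δ³: -1032, -1608, -2304, -3120, -4056, -5112
Δ⁴: -576, -696, -816, -936, -1056
Δ⁵: -120, -120, -120, -120

-120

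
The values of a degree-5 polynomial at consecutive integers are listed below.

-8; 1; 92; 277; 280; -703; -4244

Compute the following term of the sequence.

-12923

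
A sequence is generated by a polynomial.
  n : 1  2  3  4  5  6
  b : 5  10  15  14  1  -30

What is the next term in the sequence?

Δ: 5, 5, -1, -13, -31
Δ²: 0, -6, -12, -18
Δ³: -6, -6, -6
Constant third difference = -6, so extend:
-18 − 6 = -24;  -31 − 24 = -55;  -30 − 55 = -85

-85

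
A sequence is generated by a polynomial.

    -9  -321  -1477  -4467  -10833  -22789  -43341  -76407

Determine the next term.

-126937

-312 , -1156 , -2990 , -6366 , -11956 , -20552 , -33066
-844 , -1834 , -3376 , -5590 , -8596 , -12514
-990 , -1542 , -2214 , -3006 , -3918
-552 , -672 , -792 , -912
-120 , -120 , -120
Constant fifth difference = -120, so extend:
-912 − 120 = -1032;  -3918 − 1032 = -4950;  -12514 − 4950 = -17464;  -33066 − 17464 = -50530;  -76407 − 50530 = -126937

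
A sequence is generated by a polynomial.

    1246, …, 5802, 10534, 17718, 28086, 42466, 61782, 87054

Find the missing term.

Using the last 7 terms:
Δ: 4732  7184  10368  14380  19316  25272
Δ²: 2452  3184  4012  4936  5956
Δ³: 732  828  924  1020
Δ⁴: 96  96  96
Constant fourth difference = 96.
Extend backward: 732 − 96 = 636;  2452 − 636 = 1816;  4732 − 1816 = 2916;  5802 − 2916 = 2886

2886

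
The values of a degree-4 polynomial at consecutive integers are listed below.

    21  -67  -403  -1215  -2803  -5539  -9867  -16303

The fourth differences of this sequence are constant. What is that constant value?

D1: -88, -336, -812, -1588, -2736, -4328, -6436
D2: -248, -476, -776, -1148, -1592, -2108
D3: -228, -300, -372, -444, -516
D4: -72, -72, -72, -72

-72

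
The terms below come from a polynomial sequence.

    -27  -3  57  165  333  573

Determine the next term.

First differences: 24 , 60 , 108 , 168 , 240
Second differences: 36 , 48 , 60 , 72
Third differences: 12 , 12 , 12
The third differences are constant (12).
72 + 12 = 84;  240 + 84 = 324;  573 + 324 = 897

897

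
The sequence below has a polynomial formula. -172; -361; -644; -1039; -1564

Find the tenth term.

-6769

-189  -283  -395  -525
-94  -112  -130
-18  -18
The third differences are constant (-18).
-130 − 18 = -148;  -525 − 148 = -673;  -1564 − 673 = -2237
-148 − 18 = -166;  -673 − 166 = -839;  -2237 − 839 = -3076
-166 − 18 = -184;  -839 − 184 = -1023;  -3076 − 1023 = -4099
-184 − 18 = -202;  -1023 − 202 = -1225;  -4099 − 1225 = -5324
-202 − 18 = -220;  -1225 − 220 = -1445;  -5324 − 1445 = -6769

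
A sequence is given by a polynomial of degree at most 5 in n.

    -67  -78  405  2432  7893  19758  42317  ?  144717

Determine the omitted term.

Using the first 7 terms:
Δ: -11  483  2027  5461  11865  22559
Δ²: 494  1544  3434  6404  10694
Δ³: 1050  1890  2970  4290
Δ⁴: 840  1080  1320
Δ⁵: 240  240
Constant fifth difference = 240.
Extend forward: 1320 + 240 = 1560;  4290 + 1560 = 5850;  10694 + 5850 = 16544;  22559 + 16544 = 39103;  42317 + 39103 = 81420

81420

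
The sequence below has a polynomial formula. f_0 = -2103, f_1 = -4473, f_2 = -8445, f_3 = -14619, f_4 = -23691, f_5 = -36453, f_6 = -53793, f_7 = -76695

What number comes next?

-106239

D1: -2370  -3972  -6174  -9072  -12762  -17340  -22902
D2: -1602  -2202  -2898  -3690  -4578  -5562
D3: -600  -696  -792  -888  -984
D4: -96  -96  -96  -96
Constant fourth difference = -96, so extend:
-984 − 96 = -1080;  -5562 − 1080 = -6642;  -22902 − 6642 = -29544;  -76695 − 29544 = -106239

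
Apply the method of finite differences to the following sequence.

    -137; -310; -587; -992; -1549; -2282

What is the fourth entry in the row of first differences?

-557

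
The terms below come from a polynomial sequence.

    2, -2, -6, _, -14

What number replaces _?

-10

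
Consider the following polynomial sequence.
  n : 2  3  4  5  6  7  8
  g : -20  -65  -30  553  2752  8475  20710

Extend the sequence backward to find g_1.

First differences: -45, 35, 583, 2199, 5723, 12235
Second differences: 80, 548, 1616, 3524, 6512
Third differences: 468, 1068, 1908, 2988
Fourth differences: 600, 840, 1080
Fifth differences: 240, 240
The fifth differences are constant at 240.
Work back: 600 − 240 = 360;  468 − 360 = 108;  80 − 108 = -28;  -45 + 28 = -17;  -20 + 17 = -3

-3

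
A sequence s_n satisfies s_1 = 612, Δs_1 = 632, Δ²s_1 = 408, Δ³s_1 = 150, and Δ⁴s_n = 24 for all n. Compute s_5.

Build the table forward from the leading diagonal:
Δ⁴: 24, 24, 24, 24, 24
Δ³: 150, 174, 198, 222, 246
Δ²: 408, 558, 732, 930, 1152
Δ: 632, 1040, 1598, 2330, 3260
s: 612, 1244, 2284, 3882, 6212

6212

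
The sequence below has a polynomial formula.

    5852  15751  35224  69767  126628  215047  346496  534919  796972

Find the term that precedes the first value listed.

1543

First differences: 9899, 19473, 34543, 56861, 88419, 131449, 188423, 262053
Second differences: 9574, 15070, 22318, 31558, 43030, 56974, 73630
Third differences: 5496, 7248, 9240, 11472, 13944, 16656
Fourth differences: 1752, 1992, 2232, 2472, 2712
Fifth differences: 240, 240, 240, 240
The fifth differences are constant at 240.
Work back: 1752 − 240 = 1512;  5496 − 1512 = 3984;  9574 − 3984 = 5590;  9899 − 5590 = 4309;  5852 − 4309 = 1543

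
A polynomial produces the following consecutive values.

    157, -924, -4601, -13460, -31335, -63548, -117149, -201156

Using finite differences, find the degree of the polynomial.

-1081, -3677, -8859, -17875, -32213, -53601, -84007
-2596, -5182, -9016, -14338, -21388, -30406
-2586, -3834, -5322, -7050, -9018
-1248, -1488, -1728, -1968
-240, -240, -240
The fifth differences are constant, so the polynomial has degree 5.

5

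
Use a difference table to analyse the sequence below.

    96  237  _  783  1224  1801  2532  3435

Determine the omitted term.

460

Using the last 5 terms:
441  577  731  903
136  154  172
18  18
Constant third difference = 18.
Extend backward: 136 − 18 = 118;  441 − 118 = 323;  783 − 323 = 460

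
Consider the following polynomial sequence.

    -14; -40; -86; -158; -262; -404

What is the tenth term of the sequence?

Δ: -26  -46  -72  -104  -142
Δ²: -20  -26  -32  -38
Δ³: -6  -6  -6
Third differences constant at -6.
-38 − 6 = -44;  -142 − 44 = -186;  -404 − 186 = -590
-44 − 6 = -50;  -186 − 50 = -236;  -590 − 236 = -826
-50 − 6 = -56;  -236 − 56 = -292;  -826 − 292 = -1118
-56 − 6 = -62;  -292 − 62 = -354;  -1118 − 354 = -1472

-1472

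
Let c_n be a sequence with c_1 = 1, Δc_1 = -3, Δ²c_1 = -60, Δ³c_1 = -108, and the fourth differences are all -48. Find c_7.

Build the table forward from the leading diagonal:
Δ⁴: -48  -48  -48  -48  -48  -48  -48
Δ³: -108  -156  -204  -252  -300  -348  -396
Δ²: -60  -168  -324  -528  -780  -1080  -1428
Δ: -3  -63  -231  -555  -1083  -1863  -2943
c: 1  -2  -65  -296  -851  -1934  -3797

-3797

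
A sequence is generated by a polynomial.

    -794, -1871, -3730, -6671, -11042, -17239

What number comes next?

-25706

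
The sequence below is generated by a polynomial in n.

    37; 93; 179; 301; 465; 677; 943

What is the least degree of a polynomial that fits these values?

56, 86, 122, 164, 212, 266
30, 36, 42, 48, 54
6, 6, 6, 6
The third differences are constant, so the polynomial has degree 3.

3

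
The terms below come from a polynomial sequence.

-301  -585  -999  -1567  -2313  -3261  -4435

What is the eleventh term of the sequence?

-11871

Δ: -284  -414  -568  -746  -948  -1174
Δ²: -130  -154  -178  -202  -226
Δ³: -24  -24  -24  -24
Constant third difference = -24, so extend:
-226 − 24 = -250;  -1174 − 250 = -1424;  -4435 − 1424 = -5859
-250 − 24 = -274;  -1424 − 274 = -1698;  -5859 − 1698 = -7557
-274 − 24 = -298;  -1698 − 298 = -1996;  -7557 − 1996 = -9553
-298 − 24 = -322;  -1996 − 322 = -2318;  -9553 − 2318 = -11871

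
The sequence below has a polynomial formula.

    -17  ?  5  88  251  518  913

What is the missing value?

Using the last 5 terms:
Δ: 83, 163, 267, 395
Δ²: 80, 104, 128
Δ³: 24, 24
Constant third difference = 24.
Extend backward: 80 − 24 = 56;  83 − 56 = 27;  5 − 27 = -22

-22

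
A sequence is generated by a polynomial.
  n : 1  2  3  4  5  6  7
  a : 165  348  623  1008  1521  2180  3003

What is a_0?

First differences: 183, 275, 385, 513, 659, 823
Second differences: 92, 110, 128, 146, 164
Third differences: 18, 18, 18, 18
The third differences are constant at 18.
Work back: 92 − 18 = 74;  183 − 74 = 109;  165 − 109 = 56

56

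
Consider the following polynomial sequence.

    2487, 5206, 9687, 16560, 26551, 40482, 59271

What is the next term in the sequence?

Δ: 2719 , 4481 , 6873 , 9991 , 13931 , 18789
Δ²: 1762 , 2392 , 3118 , 3940 , 4858
Δ³: 630 , 726 , 822 , 918
Δ⁴: 96 , 96 , 96
The fourth differences are constant (96).
918 + 96 = 1014;  4858 + 1014 = 5872;  18789 + 5872 = 24661;  59271 + 24661 = 83932

83932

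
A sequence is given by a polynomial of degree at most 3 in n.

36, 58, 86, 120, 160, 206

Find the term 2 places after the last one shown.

316

Δ: 22 , 28 , 34 , 40 , 46
Δ²: 6 , 6 , 6 , 6
Constant second difference = 6, so extend:
46 + 6 = 52;  206 + 52 = 258
52 + 6 = 58;  258 + 58 = 316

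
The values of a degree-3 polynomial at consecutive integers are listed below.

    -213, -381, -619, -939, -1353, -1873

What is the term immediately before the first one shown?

Δ: -168  -238  -320  -414  -520
Δ²: -70  -82  -94  -106
Δ³: -12  -12  -12
The third differences are constant at -12.
Work back: -70 + 12 = -58;  -168 + 58 = -110;  -213 + 110 = -103

-103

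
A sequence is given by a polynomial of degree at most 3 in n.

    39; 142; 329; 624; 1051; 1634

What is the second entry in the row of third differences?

D1: 103, 187, 295, 427, 583
D2: 84, 108, 132, 156
D3: 24, 24, 24

24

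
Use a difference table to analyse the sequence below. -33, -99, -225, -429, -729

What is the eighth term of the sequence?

-2385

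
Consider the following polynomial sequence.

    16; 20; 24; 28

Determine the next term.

32

First differences: 4, 4, 4
The first differences are constant (4).
28 + 4 = 32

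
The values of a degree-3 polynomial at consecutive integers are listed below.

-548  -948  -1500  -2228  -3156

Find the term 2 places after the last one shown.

-5708

-400, -552, -728, -928
-152, -176, -200
-24, -24
Third differences constant at -24.
-200 − 24 = -224;  -928 − 224 = -1152;  -3156 − 1152 = -4308
-224 − 24 = -248;  -1152 − 248 = -1400;  -4308 − 1400 = -5708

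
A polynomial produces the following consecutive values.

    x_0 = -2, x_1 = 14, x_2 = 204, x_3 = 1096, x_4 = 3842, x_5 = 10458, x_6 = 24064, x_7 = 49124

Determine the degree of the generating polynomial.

5

Δ: 16, 190, 892, 2746, 6616, 13606, 25060
Δ²: 174, 702, 1854, 3870, 6990, 11454
Δ³: 528, 1152, 2016, 3120, 4464
Δ⁴: 624, 864, 1104, 1344
Δ⁵: 240, 240, 240
The fifth differences are constant, so the polynomial has degree 5.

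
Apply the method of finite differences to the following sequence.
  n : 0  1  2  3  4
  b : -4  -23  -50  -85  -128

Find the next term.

First differences: -19, -27, -35, -43
Second differences: -8, -8, -8
The second differences are constant (-8).
-43 − 8 = -51;  -128 − 51 = -179

-179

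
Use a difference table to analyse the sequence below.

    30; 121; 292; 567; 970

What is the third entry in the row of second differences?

128

D1: 91, 171, 275, 403
D2: 80, 104, 128
D3: 24, 24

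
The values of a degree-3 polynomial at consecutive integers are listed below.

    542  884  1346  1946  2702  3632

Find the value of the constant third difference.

18

Δ: 342, 462, 600, 756, 930
Δ²: 120, 138, 156, 174
Δ³: 18, 18, 18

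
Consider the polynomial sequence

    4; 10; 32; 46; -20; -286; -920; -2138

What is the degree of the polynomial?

4

First differences: 6, 22, 14, -66, -266, -634, -1218
Second differences: 16, -8, -80, -200, -368, -584
Third differences: -24, -72, -120, -168, -216
Fourth differences: -48, -48, -48, -48
The fourth differences are constant, so the polynomial has degree 4.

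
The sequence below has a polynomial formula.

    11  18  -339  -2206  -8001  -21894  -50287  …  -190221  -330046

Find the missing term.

-102294

Using the first 7 terms:
7  -357  -1867  -5795  -13893  -28393
-364  -1510  -3928  -8098  -14500
-1146  -2418  -4170  -6402
-1272  -1752  -2232
-480  -480
Constant fifth difference = -480.
Extend forward: -2232 − 480 = -2712;  -6402 − 2712 = -9114;  -14500 − 9114 = -23614;  -28393 − 23614 = -52007;  -50287 − 52007 = -102294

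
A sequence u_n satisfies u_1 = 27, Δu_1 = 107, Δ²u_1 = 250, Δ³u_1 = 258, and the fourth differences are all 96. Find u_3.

Build the table forward from the leading diagonal:
Fourth differences: 96, 96, 96
Third differences: 258, 354, 450
Second differences: 250, 508, 862
First differences: 107, 357, 865
u: 27, 134, 491

491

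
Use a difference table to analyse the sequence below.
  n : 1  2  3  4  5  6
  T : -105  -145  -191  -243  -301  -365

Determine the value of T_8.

-40 , -46 , -52 , -58 , -64
-6 , -6 , -6 , -6
Second differences constant at -6.
-64 − 6 = -70;  -365 − 70 = -435
-70 − 6 = -76;  -435 − 76 = -511

-511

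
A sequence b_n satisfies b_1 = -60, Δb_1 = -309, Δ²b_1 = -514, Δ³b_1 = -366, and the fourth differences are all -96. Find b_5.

-5940

Build the table forward from the leading diagonal:
D4: -96  -96  -96  -96  -96
D3: -366  -462  -558  -654  -750
D2: -514  -880  -1342  -1900  -2554
D1: -309  -823  -1703  -3045  -4945
b: -60  -369  -1192  -2895  -5940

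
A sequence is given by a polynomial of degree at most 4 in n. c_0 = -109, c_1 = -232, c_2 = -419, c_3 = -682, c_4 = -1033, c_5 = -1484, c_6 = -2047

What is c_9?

-4528

First differences: -123  -187  -263  -351  -451  -563
Second differences: -64  -76  -88  -100  -112
Third differences: -12  -12  -12  -12
Constant third difference = -12, so extend:
-112 − 12 = -124;  -563 − 124 = -687;  -2047 − 687 = -2734
-124 − 12 = -136;  -687 − 136 = -823;  -2734 − 823 = -3557
-136 − 12 = -148;  -823 − 148 = -971;  -3557 − 971 = -4528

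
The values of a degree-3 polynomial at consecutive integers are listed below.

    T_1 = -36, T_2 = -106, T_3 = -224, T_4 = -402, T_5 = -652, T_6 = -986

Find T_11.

-4336

Δ: -70  -118  -178  -250  -334
Δ²: -48  -60  -72  -84
Δ³: -12  -12  -12
The third differences are constant (-12).
-84 − 12 = -96;  -334 − 96 = -430;  -986 − 430 = -1416
-96 − 12 = -108;  -430 − 108 = -538;  -1416 − 538 = -1954
-108 − 12 = -120;  -538 − 120 = -658;  -1954 − 658 = -2612
-120 − 12 = -132;  -658 − 132 = -790;  -2612 − 790 = -3402
-132 − 12 = -144;  -790 − 144 = -934;  -3402 − 934 = -4336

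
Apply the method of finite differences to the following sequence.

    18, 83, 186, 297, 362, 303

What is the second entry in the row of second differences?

D1: 65, 103, 111, 65, -59
D2: 38, 8, -46, -124
D3: -30, -54, -78
D4: -24, -24

8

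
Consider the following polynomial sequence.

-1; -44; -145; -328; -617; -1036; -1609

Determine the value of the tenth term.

D1: -43 , -101 , -183 , -289 , -419 , -573
D2: -58 , -82 , -106 , -130 , -154
D3: -24 , -24 , -24 , -24
Constant third difference = -24, so extend:
-154 − 24 = -178;  -573 − 178 = -751;  -1609 − 751 = -2360
-178 − 24 = -202;  -751 − 202 = -953;  -2360 − 953 = -3313
-202 − 24 = -226;  -953 − 226 = -1179;  -3313 − 1179 = -4492

-4492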